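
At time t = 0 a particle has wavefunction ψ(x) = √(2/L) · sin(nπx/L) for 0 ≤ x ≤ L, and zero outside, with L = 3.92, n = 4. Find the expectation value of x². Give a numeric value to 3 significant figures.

⟨x²⟩ = ∫ x²·|ψ|² dx (integrals over the domain).
With sin²θ = (1 − cos2θ)/2 on 0 ≤ x ≤ L: ∫sin²(nπx/L) dx = L/2, ∫x·sin²(nπx/L) dx = L²/4, ∫x²·sin²(nπx/L) dx = L³·(1/6 − 1/(4n²π²)); higher powers xᵏ the same way, integrating xᵏ·cos(2nπx/L) by parts.
⟨x²⟩ = 5.0735.

5.07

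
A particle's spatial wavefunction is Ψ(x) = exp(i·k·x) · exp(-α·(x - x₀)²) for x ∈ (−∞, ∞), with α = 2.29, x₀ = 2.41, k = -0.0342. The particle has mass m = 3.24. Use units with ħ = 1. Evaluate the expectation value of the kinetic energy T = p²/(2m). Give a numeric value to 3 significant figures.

T = −(ħ²/2m) d²/dx², so ⟨T⟩ = −(ħ²/2m) ∫ Ψ*·Ψ'' dx / ∫|Ψ|² dx; with m = 3.24.
Gaussian moments (u = x − x₀): ∫u^(2j)·e^(−2αu²) du = (2j−1)!!/(4α)^j · √(π/(2α)), odd powers integrate to 0; here √(π/(2α)) = 0.82821. Derivatives: Ψ′ = (ik − 2αu)·Ψ, Ψ″ = ((ik − 2αu)² − 2α)·Ψ; the odd-in-u pieces drop out.
State is unnormalized: ∫|Ψ|² dx = 0.82821, and ∫Ψ*·(−ħ²/2m · Ψ'') dx = 0.29284, so ⟨T⟩ = 0.29284 / 0.82821.
⟨T⟩ = 0.35358.

0.354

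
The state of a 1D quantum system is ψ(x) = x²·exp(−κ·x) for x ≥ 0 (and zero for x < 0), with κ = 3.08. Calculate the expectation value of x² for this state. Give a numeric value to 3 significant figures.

⟨x²⟩ = ∫ x²·|ψ|² dx / ∫|ψ|² dx (integrals over the domain).
Every integrand reduces to terms xʲ·e^(−2κx) on [0, ∞); use ∫₀^∞ xʲ·e^(−2κx) dx = j!/(2κ)^(j+1).
State is unnormalized: ∫|ψ|² dx = 0.0027059, and ∫ψ*·x²·ψ dx = 0.0021393, so ⟨x²⟩ = 0.0021393 / 0.0027059.
⟨x²⟩ = 0.79061.

0.791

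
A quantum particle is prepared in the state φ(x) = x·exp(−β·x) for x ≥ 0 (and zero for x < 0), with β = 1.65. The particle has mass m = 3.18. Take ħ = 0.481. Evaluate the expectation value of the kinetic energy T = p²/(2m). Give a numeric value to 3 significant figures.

0.0990

T = −(ħ²/2m) d²/dx², so ⟨T⟩ = −(ħ²/2m) ∫ φ*·φ'' dx / ∫|φ|² dx; with m = 3.18.
Differentiate x·exp(−β·x) with the product rule; every integrand then reduces to terms xʲ·e^(−2βx) on [0, ∞), with ∫₀^∞ xʲ·e^(−2βx) dx = j!/(2β)^(j+1).
State is unnormalized: ∫|φ|² dx = 0.055653, and ∫φ*·(−ħ²/2m · φ'') dx = 0.0055117, so ⟨T⟩ = 0.0055117 / 0.055653.
⟨T⟩ = 0.099038.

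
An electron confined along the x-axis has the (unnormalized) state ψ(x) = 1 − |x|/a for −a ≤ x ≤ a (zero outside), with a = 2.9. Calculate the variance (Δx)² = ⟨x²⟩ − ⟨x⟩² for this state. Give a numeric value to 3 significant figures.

Compute ⟨x⟩ and ⟨x²⟩ separately, then (Δx)² = ⟨x²⟩ − ⟨x⟩².
ψ is even, so ∫ over [−a, a] = 2∫₀ᵃ with ψ = 1 − x/a there: ∫₀ᵃ (1 − x/a)² dx = a/3, ∫₀ᵃ x²(1 − x/a)² dx = a³/30, ∫₀ᵃ x⁴(1 − x/a)² dx = a⁵/105.
Normalization: ∫|ψ|² dx = 1.9333.
⟨x⟩ = 0.0000 and ⟨x²⟩ = 0.84100.
(Δx)² = 0.84100 − (0.0000)² = 0.84100.

0.841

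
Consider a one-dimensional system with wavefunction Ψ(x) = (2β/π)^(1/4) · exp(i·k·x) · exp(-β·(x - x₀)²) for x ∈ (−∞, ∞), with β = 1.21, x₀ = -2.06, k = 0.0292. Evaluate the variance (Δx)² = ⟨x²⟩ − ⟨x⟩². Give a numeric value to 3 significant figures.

0.207

Compute ⟨x⟩ and ⟨x²⟩ separately, then (Δx)² = ⟨x²⟩ − ⟨x⟩².
Gaussian moments (u = x − x₀): ∫u^(2j)·e^(−2βu²) du = (2j−1)!!/(4β)^j · √(π/(2β)), odd powers integrate to 0; here √(π/(2β)) = 1.1394.
⟨x⟩ = -2.0600 and ⟨x²⟩ = 4.4502.
(Δx)² = 4.4502 − (-2.0600)² = 0.20661.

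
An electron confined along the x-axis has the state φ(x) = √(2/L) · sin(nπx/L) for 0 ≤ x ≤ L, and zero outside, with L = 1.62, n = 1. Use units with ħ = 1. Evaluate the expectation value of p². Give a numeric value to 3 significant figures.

p² φ = −ħ² d²φ/dx²; ⟨p²⟩ = −ħ² ∫ φ*·φ'' dx.
d/dx sin(nπx/L) = (nπ/L)·cos(nπx/L) and d²/dx² sin(nπx/L) = −(nπ/L)²·sin(nπx/L); on 0 ≤ x ≤ L, ∫sin²(nπx/L) dx = L/2 and ∫sin(nπx/L)·cos(nπx/L) dx = 0.
⟨p²⟩ = 3.7607.

3.76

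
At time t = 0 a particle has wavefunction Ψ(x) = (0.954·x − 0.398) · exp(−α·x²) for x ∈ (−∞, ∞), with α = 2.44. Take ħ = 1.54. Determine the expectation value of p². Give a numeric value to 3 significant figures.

10.1

p² Ψ = −ħ² d²Ψ/dx²; ⟨p²⟩ = −ħ² ∫ Ψ*·Ψ'' dx / ∫|Ψ|² dx.
Expand each integrand as polynomial × e^(−2αx²) and use ∫x^(2j)·e^(−2αx²) dx = (2j−1)!!/(4α)^j · √(π/(2α)), odd powers → 0; here √(π/(2α)) = 0.80235. Differentiate with the product rule, d/dx e^(−αx²) = −2αx·e^(−αx²).
State is unnormalized: ∫|Ψ|² dx = 0.20191, and ∫Ψ*·(−ħ² Ψ'') dx = 2.0343, so ⟨p²⟩ = 2.0343 / 0.20191.
⟨p²⟩ = 10.075.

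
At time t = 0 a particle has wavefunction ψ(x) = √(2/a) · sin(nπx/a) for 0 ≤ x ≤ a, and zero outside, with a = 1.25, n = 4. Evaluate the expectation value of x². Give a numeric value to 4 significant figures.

⟨x²⟩ = ∫ x²·|ψ|² dx (integrals over the domain).
With sin²θ = (1 − cos2θ)/2 on 0 ≤ x ≤ a: ∫sin²(nπx/a) dx = a/2, ∫x·sin²(nπx/a) dx = a²/4, ∫x²·sin²(nπx/a) dx = a³·(1/6 − 1/(4n²π²)); higher powers xᵏ the same way, integrating xᵏ·cos(2nπx/a) by parts.
⟨x²⟩ = 0.51589.

0.5159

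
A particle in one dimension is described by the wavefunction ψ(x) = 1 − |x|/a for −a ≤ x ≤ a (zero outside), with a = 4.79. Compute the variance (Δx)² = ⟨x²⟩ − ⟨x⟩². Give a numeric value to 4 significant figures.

Compute ⟨x⟩ and ⟨x²⟩ separately, then (Δx)² = ⟨x²⟩ − ⟨x⟩².
ψ is even, so ∫ over [−a, a] = 2∫₀ᵃ with ψ = 1 − x/a there: ∫₀ᵃ (1 − x/a)² dx = a/3, ∫₀ᵃ x²(1 − x/a)² dx = a³/30, ∫₀ᵃ x⁴(1 − x/a)² dx = a⁵/105.
Normalization: ∫|ψ|² dx = 3.1933.
⟨x⟩ = 0.0000 and ⟨x²⟩ = 2.2944.
(Δx)² = 2.2944 − (0.0000)² = 2.2944.

2.294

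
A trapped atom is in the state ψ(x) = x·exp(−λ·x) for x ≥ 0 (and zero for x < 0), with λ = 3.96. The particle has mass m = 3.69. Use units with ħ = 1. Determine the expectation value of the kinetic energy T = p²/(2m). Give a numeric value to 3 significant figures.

2.12

T = −(ħ²/2m) d²/dx², so ⟨T⟩ = −(ħ²/2m) ∫ ψ*·ψ'' dx / ∫|ψ|² dx; with m = 3.69.
Differentiate x·exp(−λ·x) with the product rule; every integrand then reduces to terms xʲ·e^(−2λx) on [0, ∞), with ∫₀^∞ xʲ·e^(−2λx) dx = j!/(2λ)^(j+1).
State is unnormalized: ∫|ψ|² dx = 0.0040258, and ∫ψ*·(−ħ²/2m · ψ'') dx = 0.0085544, so ⟨T⟩ = 0.0085544 / 0.0040258.
⟨T⟩ = 2.1249.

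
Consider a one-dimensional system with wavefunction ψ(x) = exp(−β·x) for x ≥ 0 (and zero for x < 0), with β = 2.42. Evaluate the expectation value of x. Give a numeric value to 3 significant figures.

0.207

⟨x⟩ = ∫ x·|ψ|² dx / ∫|ψ|² dx (integrals over the domain).
Every integrand reduces to terms xʲ·e^(−2βx) on [0, ∞); use ∫₀^∞ xʲ·e^(−2βx) dx = j!/(2β)^(j+1).
State is unnormalized: ∫|ψ|² dx = 0.20661, and ∫ψ*·x·ψ dx = 0.042688, so ⟨x⟩ = 0.042688 / 0.20661.
⟨x⟩ = 0.20661.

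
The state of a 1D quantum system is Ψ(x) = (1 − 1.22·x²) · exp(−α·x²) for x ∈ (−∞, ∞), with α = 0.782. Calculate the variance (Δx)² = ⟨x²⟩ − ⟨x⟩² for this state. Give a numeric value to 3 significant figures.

Compute ⟨x⟩ and ⟨x²⟩ separately, then (Δx)² = ⟨x²⟩ − ⟨x⟩².
Expand each integrand as polynomial × e^(−2αx²) and use ∫x^(2j)·e^(−2αx²) dx = (2j−1)!!/(4α)^j · √(π/(2α)), odd powers → 0; here √(π/(2α)) = 1.4173.
Normalization: ∫|Ψ|² dx = 0.95852.
⟨x⟩ = 0.0000 and ⟨x²⟩ = 0.44512.
(Δx)² = 0.44512 − (0.0000)² = 0.44512.

0.445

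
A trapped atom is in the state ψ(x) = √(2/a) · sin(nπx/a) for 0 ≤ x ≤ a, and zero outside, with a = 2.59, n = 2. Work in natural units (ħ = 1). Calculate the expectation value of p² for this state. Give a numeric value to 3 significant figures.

p² ψ = −ħ² d²ψ/dx²; ⟨p²⟩ = −ħ² ∫ ψ*·ψ'' dx.
d/dx sin(nπx/a) = (nπ/a)·cos(nπx/a) and d²/dx² sin(nπx/a) = −(nπ/a)²·sin(nπx/a); on 0 ≤ x ≤ a, ∫sin²(nπx/a) dx = a/2 and ∫sin(nπx/a)·cos(nπx/a) dx = 0.
⟨p²⟩ = 5.8852.

5.89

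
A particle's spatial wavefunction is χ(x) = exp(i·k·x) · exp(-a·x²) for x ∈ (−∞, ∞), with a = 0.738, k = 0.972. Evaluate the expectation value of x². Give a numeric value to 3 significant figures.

⟨x²⟩ = ∫ x²·|χ|² dx / ∫|χ|² dx (integrals over the domain).
Gaussian moments: ∫x^(2j)·e^(−2ax²) dx = (2j−1)!!/(4a)^j · √(π/(2a)), odd powers integrate to 0; here √(π/(2a)) = 1.4589.
State is unnormalized: ∫|χ|² dx = 1.4589, and ∫χ*·x²·χ dx = 0.49421, so ⟨x²⟩ = 0.49421 / 1.4589.
⟨x²⟩ = 0.33875.

0.339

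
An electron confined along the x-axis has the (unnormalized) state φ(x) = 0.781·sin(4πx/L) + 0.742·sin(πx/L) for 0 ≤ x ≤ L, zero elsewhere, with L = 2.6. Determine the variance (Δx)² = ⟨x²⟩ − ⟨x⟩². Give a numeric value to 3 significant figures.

0.388

Compute ⟨x⟩ and ⟨x²⟩ separately, then (Δx)² = ⟨x²⟩ − ⟨x⟩².
On 0 ≤ x ≤ L (j ≠ l): ∫sin²(jπx/L) dx = L/2, ∫sin(jπx/L)·sin(lπx/L) dx = 0; diagonal moments ∫x·sin²(jπx/L) dx = L²/4, ∫x²·sin²(jπx/L) dx = L³·(1/6 − 1/(4j²π²)); cross terms ∫x·sin(jπx/L)·sin(lπx/L) dx = 0 for j + l even and −4jlL²/(π²(j² − l²)²) for j + l odd, ∫x²·sin(jπx/L)·sin(lπx/L) dx = (−1)^(j+l)·4jlL³/(π²(j² − l²)²); higher powers the same way via product-to-sum and parts.
Normalization: ∫|φ|² dx = 1.5087.
⟨x⟩ = 1.2626 and ⟨x²⟩ = 1.9823.
(Δx)² = 1.9823 − (1.2626)² = 0.38821.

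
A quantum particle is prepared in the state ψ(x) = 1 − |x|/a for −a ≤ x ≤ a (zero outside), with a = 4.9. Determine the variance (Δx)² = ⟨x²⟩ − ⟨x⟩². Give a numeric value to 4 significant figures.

2.401

Compute ⟨x⟩ and ⟨x²⟩ separately, then (Δx)² = ⟨x²⟩ − ⟨x⟩².
ψ is even, so ∫ over [−a, a] = 2∫₀ᵃ with ψ = 1 − x/a there: ∫₀ᵃ (1 − x/a)² dx = a/3, ∫₀ᵃ x²(1 − x/a)² dx = a³/30, ∫₀ᵃ x⁴(1 − x/a)² dx = a⁵/105.
Normalization: ∫|ψ|² dx = 3.2667.
⟨x⟩ = 0.0000 and ⟨x²⟩ = 2.4010.
(Δx)² = 2.4010 − (0.0000)² = 2.4010.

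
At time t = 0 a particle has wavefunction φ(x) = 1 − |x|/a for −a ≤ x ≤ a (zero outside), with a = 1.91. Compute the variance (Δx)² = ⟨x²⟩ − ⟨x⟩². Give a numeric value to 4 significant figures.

0.3648

Compute ⟨x⟩ and ⟨x²⟩ separately, then (Δx)² = ⟨x²⟩ − ⟨x⟩².
φ is even, so ∫ over [−a, a] = 2∫₀ᵃ with φ = 1 − x/a there: ∫₀ᵃ (1 − x/a)² dx = a/3, ∫₀ᵃ x²(1 − x/a)² dx = a³/30, ∫₀ᵃ x⁴(1 − x/a)² dx = a⁵/105.
Normalization: ∫|φ|² dx = 1.2733.
⟨x⟩ = 0.0000 and ⟨x²⟩ = 0.36481.
(Δx)² = 0.36481 − (0.0000)² = 0.36481.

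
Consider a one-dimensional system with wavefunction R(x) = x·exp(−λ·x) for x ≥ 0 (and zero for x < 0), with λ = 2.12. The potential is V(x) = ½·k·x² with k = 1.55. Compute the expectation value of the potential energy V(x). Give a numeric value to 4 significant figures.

⟨V⟩ = ∫ V(x)·|R|² dx / ∫|R|² dx.
Every integrand reduces to terms xʲ·e^(−2λx) on [0, ∞); use ∫₀^∞ xʲ·e^(−2λx) dx = j!/(2λ)^(j+1).
State is unnormalized: ∫|R|² dx = 0.026238, and ∫R*·V(x)·R dx = 0.013573, so ⟨V⟩ = 0.013573 / 0.026238.
⟨V⟩ = 0.51731.

0.5173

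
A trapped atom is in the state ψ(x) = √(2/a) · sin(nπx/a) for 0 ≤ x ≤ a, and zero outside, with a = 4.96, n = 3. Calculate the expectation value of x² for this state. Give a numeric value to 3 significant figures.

⟨x²⟩ = ∫ x²·|ψ|² dx (integrals over the domain).
With sin²θ = (1 − cos2θ)/2 on 0 ≤ x ≤ a: ∫sin²(nπx/a) dx = a/2, ∫x·sin²(nπx/a) dx = a²/4, ∫x²·sin²(nπx/a) dx = a³·(1/6 − 1/(4n²π²)); higher powers xᵏ the same way, integrating xᵏ·cos(2nπx/a) by parts.
⟨x²⟩ = 8.0621.

8.06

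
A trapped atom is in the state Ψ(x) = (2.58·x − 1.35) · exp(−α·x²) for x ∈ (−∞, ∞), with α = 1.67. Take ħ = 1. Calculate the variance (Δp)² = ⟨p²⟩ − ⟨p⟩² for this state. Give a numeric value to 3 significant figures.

Compute ⟨p⟩ and ⟨p²⟩ separately; (Δp)² = ⟨p²⟩ − ⟨p⟩².
Expand each integrand as polynomial × e^(−2αx²) and use ∫x^(2j)·e^(−2αx²) dx = (2j−1)!!/(4α)^j · √(π/(2α)), odd powers → 0; here √(π/(2α)) = 0.96984. Differentiate with the product rule, d/dx e^(−αx²) = −2αx·e^(−αx²).
Normalization: ∫|Ψ|² dx = 2.7340.
⟨p⟩ = 0.0000 and ⟨p²⟩ = 2.8506.
(Δp)² = 2.8506 − (0.0000)² = 2.8506.

2.85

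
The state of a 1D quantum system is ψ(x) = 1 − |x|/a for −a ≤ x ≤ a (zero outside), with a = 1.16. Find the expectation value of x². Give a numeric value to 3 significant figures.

0.135

⟨x²⟩ = ∫ x²·|ψ|² dx / ∫|ψ|² dx (integrals over the domain).
ψ is even, so ∫ over [−a, a] = 2∫₀ᵃ with ψ = 1 − x/a there: ∫₀ᵃ (1 − x/a)² dx = a/3, ∫₀ᵃ x²(1 − x/a)² dx = a³/30, ∫₀ᵃ x⁴(1 − x/a)² dx = a⁵/105.
State is unnormalized: ∫|ψ|² dx = 0.77333, and ∫ψ*·x²·ψ dx = 0.10406, so ⟨x²⟩ = 0.10406 / 0.77333.
⟨x²⟩ = 0.13456.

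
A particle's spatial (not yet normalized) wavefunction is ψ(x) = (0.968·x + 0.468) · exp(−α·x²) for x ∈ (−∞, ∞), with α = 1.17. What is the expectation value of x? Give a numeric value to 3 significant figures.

0.462

⟨x⟩ = ∫ x·|ψ|² dx / ∫|ψ|² dx (integrals over the domain).
Expand each integrand as polynomial × e^(−2αx²) and use ∫x^(2j)·e^(−2αx²) dx = (2j−1)!!/(4α)^j · √(π/(2α)), odd powers → 0; here √(π/(2α)) = 1.1587.
State is unnormalized: ∫|ψ|² dx = 0.48577, and ∫ψ*·x·ψ dx = 0.22432, so ⟨x⟩ = 0.22432 / 0.48577.
⟨x⟩ = 0.46178.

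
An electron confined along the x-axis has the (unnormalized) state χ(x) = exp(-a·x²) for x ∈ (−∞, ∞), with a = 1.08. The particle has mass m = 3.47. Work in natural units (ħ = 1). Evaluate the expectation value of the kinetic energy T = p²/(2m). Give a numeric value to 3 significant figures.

0.156

T = −(ħ²/2m) d²/dx², so ⟨T⟩ = −(ħ²/2m) ∫ χ*·χ'' dx / ∫|χ|² dx; with m = 3.47.
Gaussian moments: ∫x^(2j)·e^(−2ax²) dx = (2j−1)!!/(4a)^j · √(π/(2a)), odd powers integrate to 0; here √(π/(2a)) = 1.2060. Derivatives: d/dx e^(−ax²) = −2ax·e^(−ax²), d²/dx² e^(−ax²) = (4a²x² − 2a)·e^(−ax²).
State is unnormalized: ∫|χ|² dx = 1.2060, and ∫χ*·(−ħ²/2m · χ'') dx = 0.18768, so ⟨T⟩ = 0.18768 / 1.2060.
⟨T⟩ = 0.15562.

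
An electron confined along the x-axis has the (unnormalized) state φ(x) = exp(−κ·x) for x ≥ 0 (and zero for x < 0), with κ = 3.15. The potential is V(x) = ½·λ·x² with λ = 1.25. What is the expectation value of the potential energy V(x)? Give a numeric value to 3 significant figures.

⟨V⟩ = ∫ V(x)·|φ|² dx / ∫|φ|² dx.
Every integrand reduces to terms xʲ·e^(−2κx) on [0, ∞); use ∫₀^∞ xʲ·e^(−2κx) dx = j!/(2κ)^(j+1).
State is unnormalized: ∫|φ|² dx = 0.15873, and ∫φ*·V(x)·φ dx = 0.0049991, so ⟨V⟩ = 0.0049991 / 0.15873.
⟨V⟩ = 0.031494.

0.0315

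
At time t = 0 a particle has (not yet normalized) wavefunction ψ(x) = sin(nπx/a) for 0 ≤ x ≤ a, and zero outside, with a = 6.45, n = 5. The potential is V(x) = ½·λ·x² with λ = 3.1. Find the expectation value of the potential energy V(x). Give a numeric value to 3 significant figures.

⟨V⟩ = ∫ V(x)·|ψ|² dx / ∫|ψ|² dx.
With sin²θ = (1 − cos2θ)/2 on 0 ≤ x ≤ a: ∫sin²(nπx/a) dx = a/2, ∫x·sin²(nπx/a) dx = a²/4, ∫x²·sin²(nπx/a) dx = a³·(1/6 − 1/(4n²π²)); higher powers xᵏ the same way, integrating xᵏ·cos(2nπx/a) by parts.
State is unnormalized: ∫|ψ|² dx = 3.2250, and ∫ψ*·V(x)·ψ dx = 68.899, so ⟨V⟩ = 68.899 / 3.2250.
⟨V⟩ = 21.364.

21.4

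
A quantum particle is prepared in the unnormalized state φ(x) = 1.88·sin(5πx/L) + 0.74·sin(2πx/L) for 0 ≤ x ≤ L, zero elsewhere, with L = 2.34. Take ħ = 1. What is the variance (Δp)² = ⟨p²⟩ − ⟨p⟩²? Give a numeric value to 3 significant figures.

40.0

Compute ⟨p⟩ and ⟨p²⟩ separately; (Δp)² = ⟨p²⟩ − ⟨p⟩².
d²/dx² sin(jπx/L) = −(jπ/L)²·sin(jπx/L); on 0 ≤ x ≤ L, ∫sin²(jπx/L) dx = L/2 and ∫sin(jπx/L)·sin(lπx/L) dx = 0 for j ≠ l, so only diagonal terms survive in ∫|φ|² and ∫φ·φ″; ∫φ·φ′ dx = [φ²/2] between the walls = 0.
Normalization: ∫|φ|² dx = 4.7759.
⟨p⟩ = 0.0000 and ⟨p²⟩ = 39.984.
(Δp)² = 39.984 − (0.0000)² = 39.984.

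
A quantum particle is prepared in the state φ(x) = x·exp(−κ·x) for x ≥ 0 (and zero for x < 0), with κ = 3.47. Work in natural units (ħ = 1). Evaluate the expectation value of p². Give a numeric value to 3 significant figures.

12.0

p² φ = −ħ² d²φ/dx²; ⟨p²⟩ = −ħ² ∫ φ*·φ'' dx / ∫|φ|² dx.
Differentiate x·exp(−κ·x) with the product rule; every integrand then reduces to terms xʲ·e^(−2κx) on [0, ∞), with ∫₀^∞ xʲ·e^(−2κx) dx = j!/(2κ)^(j+1).
State is unnormalized: ∫|φ|² dx = 0.0059834, and ∫φ*·(−ħ² φ'') dx = 0.072046, so ⟨p²⟩ = 0.072046 / 0.0059834.
⟨p²⟩ = 12.041.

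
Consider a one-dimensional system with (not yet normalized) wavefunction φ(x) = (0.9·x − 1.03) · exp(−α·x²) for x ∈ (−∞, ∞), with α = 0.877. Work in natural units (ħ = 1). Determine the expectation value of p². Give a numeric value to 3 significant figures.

1.19

p² φ = −ħ² d²φ/dx²; ⟨p²⟩ = −ħ² ∫ φ*·φ'' dx / ∫|φ|² dx.
Expand each integrand as polynomial × e^(−2αx²) and use ∫x^(2j)·e^(−2αx²) dx = (2j−1)!!/(4α)^j · √(π/(2α)), odd powers → 0; here √(π/(2α)) = 1.3383. Differentiate with the product rule, d/dx e^(−αx²) = −2αx·e^(−αx²).
State is unnormalized: ∫|φ|² dx = 1.7288, and ∫φ*·(−ħ² φ'') dx = 2.0582, so ⟨p²⟩ = 2.0582 / 1.7288.
⟨p²⟩ = 1.1905.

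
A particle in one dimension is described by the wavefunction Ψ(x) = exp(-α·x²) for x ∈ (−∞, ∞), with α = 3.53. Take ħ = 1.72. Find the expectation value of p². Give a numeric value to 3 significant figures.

p² Ψ = −ħ² d²Ψ/dx²; ⟨p²⟩ = −ħ² ∫ Ψ*·Ψ'' dx / ∫|Ψ|² dx.
Gaussian moments: ∫x^(2j)·e^(−2αx²) dx = (2j−1)!!/(4α)^j · √(π/(2α)), odd powers integrate to 0; here √(π/(2α)) = 0.66707. Derivatives: d/dx e^(−αx²) = −2αx·e^(−αx²), d²/dx² e^(−αx²) = (4α²x² − 2α)·e^(−αx²).
State is unnormalized: ∫|Ψ|² dx = 0.66707, and ∫Ψ*·(−ħ² Ψ'') dx = 6.9663, so ⟨p²⟩ = 6.9663 / 0.66707.
⟨p²⟩ = 10.443.

10.4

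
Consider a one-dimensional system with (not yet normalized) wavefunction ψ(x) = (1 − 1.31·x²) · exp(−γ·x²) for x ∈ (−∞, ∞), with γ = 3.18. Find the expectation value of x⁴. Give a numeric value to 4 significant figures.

⟨x⁴⟩ = ∫ x⁴·|ψ|² dx / ∫|ψ|² dx (integrals over the domain).
Expand each integrand as polynomial × e^(−2γx²) and use ∫x^(2j)·e^(−2γx²) dx = (2j−1)!!/(4γ)^j · √(π/(2γ)), odd powers → 0; here √(π/(2γ)) = 0.70282.
State is unnormalized: ∫|ψ|² dx = 0.58042, and ∫ψ*·x⁴·ψ dx = 0.0044483, so ⟨x⁴⟩ = 0.0044483 / 0.58042.
⟨x⁴⟩ = 0.0076639.

0.007664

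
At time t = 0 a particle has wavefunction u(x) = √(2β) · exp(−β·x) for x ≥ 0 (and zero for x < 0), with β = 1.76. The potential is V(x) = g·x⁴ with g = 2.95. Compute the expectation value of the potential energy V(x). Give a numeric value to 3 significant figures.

0.461

⟨V⟩ = ∫ V(x)·|u|² dx.
Every integrand reduces to terms xʲ·e^(−2βx) on [0, ∞); use ∫₀^∞ xʲ·e^(−2βx) dx = j!/(2β)^(j+1).
⟨V⟩ = 0.46117.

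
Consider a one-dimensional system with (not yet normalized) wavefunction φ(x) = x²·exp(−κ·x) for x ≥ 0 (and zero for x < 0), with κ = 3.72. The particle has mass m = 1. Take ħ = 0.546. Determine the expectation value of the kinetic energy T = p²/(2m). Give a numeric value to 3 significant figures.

0.688

T = −(ħ²/2m) d²/dx², so ⟨T⟩ = −(ħ²/2m) ∫ φ*·φ'' dx / ∫|φ|² dx; with m = 1.
Differentiate x²·exp(−κ·x) with the product rule; every integrand then reduces to terms xʲ·e^(−2κx) on [0, ∞), with ∫₀^∞ xʲ·e^(−2κx) dx = j!/(2κ)^(j+1).
State is unnormalized: ∫|φ|² dx = 0.0010528, and ∫φ*·(−ħ²/2m · φ'') dx = 0.00072388, so ⟨T⟩ = 0.00072388 / 0.0010528.
⟨T⟩ = 0.68757.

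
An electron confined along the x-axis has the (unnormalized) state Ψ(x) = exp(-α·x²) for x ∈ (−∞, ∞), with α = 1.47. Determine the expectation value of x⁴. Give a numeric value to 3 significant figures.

0.0868

⟨x⁴⟩ = ∫ x⁴·|Ψ|² dx / ∫|Ψ|² dx (integrals over the domain).
Gaussian moments: ∫x^(2j)·e^(−2αx²) dx = (2j−1)!!/(4α)^j · √(π/(2α)), odd powers integrate to 0; here √(π/(2α)) = 1.0337.
State is unnormalized: ∫|Ψ|² dx = 1.0337, and ∫Ψ*·x⁴·Ψ dx = 0.089695, so ⟨x⁴⟩ = 0.089695 / 1.0337.
⟨x⁴⟩ = 0.086769.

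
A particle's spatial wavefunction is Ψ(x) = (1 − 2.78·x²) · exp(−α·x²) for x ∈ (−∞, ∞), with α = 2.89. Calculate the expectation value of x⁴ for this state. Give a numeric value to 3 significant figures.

0.0201

⟨x⁴⟩ = ∫ x⁴·|Ψ|² dx / ∫|Ψ|² dx (integrals over the domain).
Expand each integrand as polynomial × e^(−2αx²) and use ∫x^(2j)·e^(−2αx²) dx = (2j−1)!!/(4α)^j · √(π/(2α)), odd powers → 0; here √(π/(2α)) = 0.73724.
State is unnormalized: ∫|Ψ|² dx = 0.51056, and ∫Ψ*·x⁴·Ψ dx = 0.010250, so ⟨x⁴⟩ = 0.010250 / 0.51056.
⟨x⁴⟩ = 0.020076.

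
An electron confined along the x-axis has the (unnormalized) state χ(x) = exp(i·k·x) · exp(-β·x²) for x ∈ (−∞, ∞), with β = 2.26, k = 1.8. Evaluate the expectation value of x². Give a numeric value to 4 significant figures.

0.1106

⟨x²⟩ = ∫ x²·|χ|² dx / ∫|χ|² dx (integrals over the domain).
Gaussian moments: ∫x^(2j)·e^(−2βx²) dx = (2j−1)!!/(4β)^j · √(π/(2β)), odd powers integrate to 0; here √(π/(2β)) = 0.83369.
State is unnormalized: ∫|χ|² dx = 0.83369, and ∫χ*·x²·χ dx = 0.092223, so ⟨x²⟩ = 0.092223 / 0.83369.
⟨x²⟩ = 0.11062.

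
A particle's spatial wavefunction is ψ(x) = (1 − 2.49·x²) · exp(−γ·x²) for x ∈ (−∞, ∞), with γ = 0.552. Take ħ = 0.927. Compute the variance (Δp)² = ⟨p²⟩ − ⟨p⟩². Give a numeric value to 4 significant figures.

2.253

Compute ⟨p⟩ and ⟨p²⟩ separately; (Δp)² = ⟨p²⟩ − ⟨p⟩².
Expand each integrand as polynomial × e^(−2γx²) and use ∫x^(2j)·e^(−2γx²) dx = (2j−1)!!/(4γ)^j · √(π/(2γ)), odd powers → 0; here √(π/(2γ)) = 1.6869. Differentiate with the product rule, d/dx e^(−γx²) = −2γx·e^(−γx²).
Normalization: ∫|ψ|² dx = 4.3181.
⟨p⟩ = 0.0000 and ⟨p²⟩ = 2.2529.
(Δp)² = 2.2529 − (0.0000)² = 2.2529.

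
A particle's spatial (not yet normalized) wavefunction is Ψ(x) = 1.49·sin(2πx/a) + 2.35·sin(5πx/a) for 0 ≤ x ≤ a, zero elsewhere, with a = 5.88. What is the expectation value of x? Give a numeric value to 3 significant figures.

⟨x⟩ = ∫ x·|Ψ|² dx / ∫|Ψ|² dx (integrals over the domain).
On 0 ≤ x ≤ a (j ≠ l): ∫sin²(jπx/a) dx = a/2, ∫sin(jπx/a)·sin(lπx/a) dx = 0; diagonal moments ∫x·sin²(jπx/a) dx = a²/4, ∫x²·sin²(jπx/a) dx = a³·(1/6 − 1/(4j²π²)); cross terms ∫x·sin(jπx/a)·sin(lπx/a) dx = 0 for j + l even and −4jla²/(π²(j² − l²)²) for j + l odd, ∫x²·sin(jπx/a)·sin(lπx/a) dx = (−1)^(j+l)·4jla³/(π²(j² − l²)²); higher powers the same way via product-to-sum and parts.
State is unnormalized: ∫|Ψ|² dx = 22.763, and ∫Ψ*·x·Ψ dx = 64.699, so ⟨x⟩ = 64.699 / 22.763.
⟨x⟩ = 2.8422.

2.84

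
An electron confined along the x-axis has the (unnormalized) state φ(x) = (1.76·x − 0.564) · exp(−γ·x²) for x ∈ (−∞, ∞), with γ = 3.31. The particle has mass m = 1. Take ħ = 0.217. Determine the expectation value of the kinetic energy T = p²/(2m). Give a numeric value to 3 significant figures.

0.144

T = −(ħ²/2m) d²/dx², so ⟨T⟩ = −(ħ²/2m) ∫ φ*·φ'' dx / ∫|φ|² dx; with m = 1.
Expand each integrand as polynomial × e^(−2γx²) and use ∫x^(2j)·e^(−2γx²) dx = (2j−1)!!/(4γ)^j · √(π/(2γ)), odd powers → 0; here √(π/(2γ)) = 0.68888. Differentiate with the product rule, d/dx e^(−γx²) = −2γx·e^(−γx²).
State is unnormalized: ∫|φ|² dx = 0.38030, and ∫φ*·(−ħ²/2m · φ'') dx = 0.054758, so ⟨T⟩ = 0.054758 / 0.38030.
⟨T⟩ = 0.14399.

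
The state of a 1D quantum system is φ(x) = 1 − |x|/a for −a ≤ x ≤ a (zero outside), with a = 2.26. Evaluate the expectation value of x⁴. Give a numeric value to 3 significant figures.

⟨x⁴⟩ = ∫ x⁴·|φ|² dx / ∫|φ|² dx (integrals over the domain).
φ is even, so ∫ over [−a, a] = 2∫₀ᵃ with φ = 1 − x/a there: ∫₀ᵃ (1 − x/a)² dx = a/3, ∫₀ᵃ x²(1 − x/a)² dx = a³/30, ∫₀ᵃ x⁴(1 − x/a)² dx = a⁵/105.
State is unnormalized: ∫|φ|² dx = 1.5067, and ∫φ*·x⁴·φ dx = 1.1230, so ⟨x⁴⟩ = 1.1230 / 1.5067.
⟨x⁴⟩ = 0.74536.

0.745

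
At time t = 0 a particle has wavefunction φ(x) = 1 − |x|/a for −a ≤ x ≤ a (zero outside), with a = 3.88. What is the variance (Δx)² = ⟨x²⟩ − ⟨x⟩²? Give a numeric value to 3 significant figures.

1.51

Compute ⟨x⟩ and ⟨x²⟩ separately, then (Δx)² = ⟨x²⟩ − ⟨x⟩².
φ is even, so ∫ over [−a, a] = 2∫₀ᵃ with φ = 1 − x/a there: ∫₀ᵃ (1 − x/a)² dx = a/3, ∫₀ᵃ x²(1 − x/a)² dx = a³/30, ∫₀ᵃ x⁴(1 − x/a)² dx = a⁵/105.
Normalization: ∫|φ|² dx = 2.5867.
⟨x⟩ = 0.0000 and ⟨x²⟩ = 1.5054.
(Δx)² = 1.5054 − (0.0000)² = 1.5054.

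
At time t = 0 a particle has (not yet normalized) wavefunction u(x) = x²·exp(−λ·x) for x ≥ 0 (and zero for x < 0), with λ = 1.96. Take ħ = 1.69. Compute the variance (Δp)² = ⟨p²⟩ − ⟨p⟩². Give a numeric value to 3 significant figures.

Compute ⟨p⟩ and ⟨p²⟩ separately; (Δp)² = ⟨p²⟩ − ⟨p⟩².
Differentiate x²·exp(−λ·x) with the product rule; every integrand then reduces to terms xʲ·e^(−2λx) on [0, ∞), with ∫₀^∞ xʲ·e^(−2λx) dx = j!/(2λ)^(j+1).
Normalization: ∫|u|² dx = 0.025929.
⟨p⟩ = 0.0000 and ⟨p²⟩ = 3.6573.
(Δp)² = 3.6573 − (0.0000)² = 3.6573.

3.66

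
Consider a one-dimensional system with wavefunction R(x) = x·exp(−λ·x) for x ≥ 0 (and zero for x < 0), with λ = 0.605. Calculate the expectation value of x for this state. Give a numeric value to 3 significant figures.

⟨x⟩ = ∫ x·|R|² dx / ∫|R|² dx (integrals over the domain).
Every integrand reduces to terms xʲ·e^(−2λx) on [0, ∞); use ∫₀^∞ xʲ·e^(−2λx) dx = j!/(2λ)^(j+1).
State is unnormalized: ∫|R|² dx = 1.1289, and ∫R*·x·R dx = 2.7990, so ⟨x⟩ = 2.7990 / 1.1289.
⟨x⟩ = 2.4793.

2.48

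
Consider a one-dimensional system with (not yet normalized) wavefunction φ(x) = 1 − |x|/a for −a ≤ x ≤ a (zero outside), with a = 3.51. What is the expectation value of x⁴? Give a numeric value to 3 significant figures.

4.34

⟨x⁴⟩ = ∫ x⁴·|φ|² dx / ∫|φ|² dx (integrals over the domain).
φ is even, so ∫ over [−a, a] = 2∫₀ᵃ with φ = 1 − x/a there: ∫₀ᵃ (1 − x/a)² dx = a/3, ∫₀ᵃ x²(1 − x/a)² dx = a³/30, ∫₀ᵃ x⁴(1 − x/a)² dx = a⁵/105.
State is unnormalized: ∫|φ|² dx = 2.3400, and ∫φ*·x⁴·φ dx = 10.148, so ⟨x⁴⟩ = 10.148 / 2.3400.
⟨x⁴⟩ = 4.3367.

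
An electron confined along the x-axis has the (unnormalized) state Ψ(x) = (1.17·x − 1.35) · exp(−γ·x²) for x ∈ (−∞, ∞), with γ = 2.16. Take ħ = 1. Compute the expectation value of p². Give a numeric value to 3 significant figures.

p² Ψ = −ħ² d²Ψ/dx²; ⟨p²⟩ = −ħ² ∫ Ψ*·Ψ'' dx / ∫|Ψ|² dx.
Expand each integrand as polynomial × e^(−2γx²) and use ∫x^(2j)·e^(−2γx²) dx = (2j−1)!!/(4γ)^j · √(π/(2γ)), odd powers → 0; here √(π/(2γ)) = 0.85277. Differentiate with the product rule, d/dx e^(−γx²) = −2γx·e^(−γx²).
State is unnormalized: ∫|Ψ|² dx = 1.6893, and ∫Ψ*·(−ħ² Ψ'') dx = 4.2325, so ⟨p²⟩ = 4.2325 / 1.6893.
⟨p²⟩ = 2.5055.

2.51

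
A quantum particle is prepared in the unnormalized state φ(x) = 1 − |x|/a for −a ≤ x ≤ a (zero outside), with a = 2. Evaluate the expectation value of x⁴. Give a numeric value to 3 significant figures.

0.457

⟨x⁴⟩ = ∫ x⁴·|φ|² dx / ∫|φ|² dx (integrals over the domain).
φ is even, so ∫ over [−a, a] = 2∫₀ᵃ with φ = 1 − x/a there: ∫₀ᵃ (1 − x/a)² dx = a/3, ∫₀ᵃ x²(1 − x/a)² dx = a³/30, ∫₀ᵃ x⁴(1 − x/a)² dx = a⁵/105.
State is unnormalized: ∫|φ|² dx = 1.3333, and ∫φ*·x⁴·φ dx = 0.60952, so ⟨x⁴⟩ = 0.60952 / 1.3333.
⟨x⁴⟩ = 0.45714.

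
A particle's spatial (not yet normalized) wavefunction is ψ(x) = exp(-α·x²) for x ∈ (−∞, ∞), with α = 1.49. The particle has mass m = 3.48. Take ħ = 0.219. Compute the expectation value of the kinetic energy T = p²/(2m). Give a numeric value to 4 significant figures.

T = −(ħ²/2m) d²/dx², so ⟨T⟩ = −(ħ²/2m) ∫ ψ*·ψ'' dx / ∫|ψ|² dx; with m = 3.48.
Gaussian moments: ∫x^(2j)·e^(−2αx²) dx = (2j−1)!!/(4α)^j · √(π/(2α)), odd powers integrate to 0; here √(π/(2α)) = 1.0268. Derivatives: d/dx e^(−αx²) = −2αx·e^(−αx²), d²/dx² e^(−αx²) = (4α²x² − 2α)·e^(−αx²).
State is unnormalized: ∫|ψ|² dx = 1.0268, and ∫ψ*·(−ħ²/2m · ψ'') dx = 0.010542, so ⟨T⟩ = 0.010542 / 1.0268.
⟨T⟩ = 0.010268.

0.01027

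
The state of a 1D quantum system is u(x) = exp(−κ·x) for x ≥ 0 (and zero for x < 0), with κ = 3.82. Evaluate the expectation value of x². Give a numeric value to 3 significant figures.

⟨x²⟩ = ∫ x²·|u|² dx / ∫|u|² dx (integrals over the domain).
Every integrand reduces to terms xʲ·e^(−2κx) on [0, ∞); use ∫₀^∞ xʲ·e^(−2κx) dx = j!/(2κ)^(j+1).
State is unnormalized: ∫|u|² dx = 0.13089, and ∫u*·x²·u dx = 0.0044849, so ⟨x²⟩ = 0.0044849 / 0.13089.
⟨x²⟩ = 0.034264.

0.0343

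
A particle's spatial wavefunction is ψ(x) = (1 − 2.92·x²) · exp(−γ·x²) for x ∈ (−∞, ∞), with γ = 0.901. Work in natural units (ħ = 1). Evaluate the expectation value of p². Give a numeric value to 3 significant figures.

4.82

p² ψ = −ħ² d²ψ/dx²; ⟨p²⟩ = −ħ² ∫ ψ*·ψ'' dx / ∫|ψ|² dx.
Expand each integrand as polynomial × e^(−2γx²) and use ∫x^(2j)·e^(−2γx²) dx = (2j−1)!!/(4γ)^j · √(π/(2γ)), odd powers → 0; here √(π/(2γ)) = 1.3204. Differentiate with the product rule, d/dx e^(−γx²) = −2γx·e^(−γx²).
State is unnormalized: ∫|ψ|² dx = 1.7811, and ∫ψ*·(−ħ² ψ'') dx = 8.5840, so ⟨p²⟩ = 8.5840 / 1.7811.
⟨p²⟩ = 4.8196.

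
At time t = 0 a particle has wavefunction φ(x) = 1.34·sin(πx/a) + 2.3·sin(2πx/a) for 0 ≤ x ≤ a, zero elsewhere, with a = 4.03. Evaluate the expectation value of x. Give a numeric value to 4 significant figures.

⟨x⟩ = ∫ x·|φ|² dx / ∫|φ|² dx (integrals over the domain).
On 0 ≤ x ≤ a (j ≠ l): ∫sin²(jπx/a) dx = a/2, ∫sin(jπx/a)·sin(lπx/a) dx = 0; diagonal moments ∫x·sin²(jπx/a) dx = a²/4, ∫x²·sin²(jπx/a) dx = a³·(1/6 − 1/(4j²π²)); cross terms ∫x·sin(jπx/a)·sin(lπx/a) dx = 0 for j + l even and −4jla²/(π²(j² − l²)²) for j + l odd, ∫x²·sin(jπx/a)·sin(lπx/a) dx = (−1)^(j+l)·4jla³/(π²(j² − l²)²); higher powers the same way via product-to-sum and parts.
State is unnormalized: ∫|φ|² dx = 14.277, and ∫φ*·x·φ dx = 19.753, so ⟨x⟩ = 19.753 / 14.277.
⟨x⟩ = 1.3835.

1.384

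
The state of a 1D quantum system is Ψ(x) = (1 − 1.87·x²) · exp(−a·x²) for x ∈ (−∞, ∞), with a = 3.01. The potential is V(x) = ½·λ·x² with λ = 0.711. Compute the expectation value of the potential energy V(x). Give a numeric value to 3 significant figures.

0.0167

⟨V⟩ = ∫ V(x)·|Ψ|² dx / ∫|Ψ|² dx.
Expand each integrand as polynomial × e^(−2ax²) and use ∫x^(2j)·e^(−2ax²) dx = (2j−1)!!/(4a)^j · √(π/(2a)), odd powers → 0; here √(π/(2a)) = 0.72240.
State is unnormalized: ∫|Ψ|² dx = 0.55028, and ∫Ψ*·V(x)·Ψ dx = 0.0091708, so ⟨V⟩ = 0.0091708 / 0.55028.
⟨V⟩ = 0.016666.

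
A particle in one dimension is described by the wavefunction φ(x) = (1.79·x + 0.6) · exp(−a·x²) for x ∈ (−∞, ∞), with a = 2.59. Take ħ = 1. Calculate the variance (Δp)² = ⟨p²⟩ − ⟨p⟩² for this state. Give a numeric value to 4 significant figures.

Compute ⟨p⟩ and ⟨p²⟩ separately; (Δp)² = ⟨p²⟩ − ⟨p⟩².
Expand each integrand as polynomial × e^(−2ax²) and use ∫x^(2j)·e^(−2ax²) dx = (2j−1)!!/(4a)^j · √(π/(2a)), odd powers → 0; here √(π/(2a)) = 0.77877. Differentiate with the product rule, d/dx e^(−ax²) = −2ax·e^(−ax²).
Normalization: ∫|φ|² dx = 0.52121.
⟨p⟩ = 0.0000 and ⟨p²⟩ = 4.9837.
(Δp)² = 4.9837 − (0.0000)² = 4.9837.

4.984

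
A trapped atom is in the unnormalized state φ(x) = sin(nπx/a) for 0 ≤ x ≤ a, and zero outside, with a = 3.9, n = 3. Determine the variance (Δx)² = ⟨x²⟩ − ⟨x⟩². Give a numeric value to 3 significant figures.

1.18

Compute ⟨x⟩ and ⟨x²⟩ separately, then (Δx)² = ⟨x²⟩ − ⟨x⟩².
With sin²θ = (1 − cos2θ)/2 on 0 ≤ x ≤ a: ∫sin²(nπx/a) dx = a/2, ∫x·sin²(nπx/a) dx = a²/4, ∫x²·sin²(nπx/a) dx = a³·(1/6 − 1/(4n²π²)); higher powers xᵏ the same way, integrating xᵏ·cos(2nπx/a) by parts.
Normalization: ∫|φ|² dx = 1.9500.
⟨x⟩ = 1.9500 and ⟨x²⟩ = 4.9844.
(Δx)² = 4.9844 − (1.9500)² = 1.1819.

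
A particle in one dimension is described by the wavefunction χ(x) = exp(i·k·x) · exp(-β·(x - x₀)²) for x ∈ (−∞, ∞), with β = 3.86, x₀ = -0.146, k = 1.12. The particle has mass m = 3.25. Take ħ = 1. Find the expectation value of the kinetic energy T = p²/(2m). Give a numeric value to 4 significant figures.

T = −(ħ²/2m) d²/dx², so ⟨T⟩ = −(ħ²/2m) ∫ χ*·χ'' dx / ∫|χ|² dx; with m = 3.25.
Gaussian moments (u = x − x₀): ∫u^(2j)·e^(−2βu²) du = (2j−1)!!/(4β)^j · √(π/(2β)), odd powers integrate to 0; here √(π/(2β)) = 0.63792. Derivatives: χ′ = (ik − 2βu)·χ, χ″ = ((ik − 2βu)² − 2β)·χ; the odd-in-u pieces drop out.
State is unnormalized: ∫|χ|² dx = 0.63792, and ∫χ*·(−ħ²/2m · χ'') dx = 0.50194, so ⟨T⟩ = 0.50194 / 0.63792.
⟨T⟩ = 0.78683.

0.7868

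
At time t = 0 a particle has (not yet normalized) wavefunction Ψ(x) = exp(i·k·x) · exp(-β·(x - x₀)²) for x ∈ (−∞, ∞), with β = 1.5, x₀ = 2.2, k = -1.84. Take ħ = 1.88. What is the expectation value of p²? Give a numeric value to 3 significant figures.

p² Ψ = −ħ² d²Ψ/dx²; ⟨p²⟩ = −ħ² ∫ Ψ*·Ψ'' dx / ∫|Ψ|² dx.
Gaussian moments (u = x − x₀): ∫u^(2j)·e^(−2βu²) du = (2j−1)!!/(4β)^j · √(π/(2β)), odd powers integrate to 0; here √(π/(2β)) = 1.0233. Derivatives: Ψ′ = (ik − 2βu)·Ψ, Ψ″ = ((ik − 2βu)² − 2β)·Ψ; the odd-in-u pieces drop out.
State is unnormalized: ∫|Ψ|² dx = 1.0233, and ∫Ψ*·(−ħ² Ψ'') dx = 17.670, so ⟨p²⟩ = 17.670 / 1.0233.
⟨p²⟩ = 17.268.

17.3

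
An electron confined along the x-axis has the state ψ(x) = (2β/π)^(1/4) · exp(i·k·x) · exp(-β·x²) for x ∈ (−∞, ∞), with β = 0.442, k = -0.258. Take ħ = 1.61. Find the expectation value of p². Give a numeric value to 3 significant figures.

1.32

p² ψ = −ħ² d²ψ/dx²; ⟨p²⟩ = −ħ² ∫ ψ*·ψ'' dx.
Gaussian moments: ∫x^(2j)·e^(−2βx²) dx = (2j−1)!!/(4β)^j · √(π/(2β)), odd powers integrate to 0; here √(π/(2β)) = 1.8852. Derivatives: ψ′ = (ik − 2βx)·ψ, ψ″ = ((ik − 2βx)² − 2β)·ψ; the odd-in-x pieces drop out.
⟨p²⟩ = 1.3182.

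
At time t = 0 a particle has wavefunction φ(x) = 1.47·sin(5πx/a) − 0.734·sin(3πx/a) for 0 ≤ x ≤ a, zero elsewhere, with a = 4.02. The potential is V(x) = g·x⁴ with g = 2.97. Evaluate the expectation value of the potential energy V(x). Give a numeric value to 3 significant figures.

102.

⟨V⟩ = ∫ V(x)·|φ|² dx / ∫|φ|² dx.
On 0 ≤ x ≤ a (j ≠ l): ∫sin²(jπx/a) dx = a/2, ∫sin(jπx/a)·sin(lπx/a) dx = 0; diagonal moments ∫x·sin²(jπx/a) dx = a²/4, ∫x²·sin²(jπx/a) dx = a³·(1/6 − 1/(4j²π²)); cross terms ∫x·sin(jπx/a)·sin(lπx/a) dx = 0 for j + l even and −4jla²/(π²(j² − l²)²) for j + l odd, ∫x²·sin(jπx/a)·sin(lπx/a) dx = (−1)^(j+l)·4jla³/(π²(j² − l²)²); higher powers the same way via product-to-sum and parts.
State is unnormalized: ∫|φ|² dx = 5.4263, and ∫φ*·V(x)·φ dx = 550.94, so ⟨V⟩ = 550.94 / 5.4263.
⟨V⟩ = 101.53.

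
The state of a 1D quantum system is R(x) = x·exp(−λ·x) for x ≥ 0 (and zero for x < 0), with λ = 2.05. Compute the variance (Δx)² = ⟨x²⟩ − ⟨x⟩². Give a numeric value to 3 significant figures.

Compute ⟨x⟩ and ⟨x²⟩ separately, then (Δx)² = ⟨x²⟩ − ⟨x⟩².
Every integrand reduces to terms xʲ·e^(−2λx) on [0, ∞); use ∫₀^∞ xʲ·e^(−2λx) dx = j!/(2λ)^(j+1).
Normalization: ∫|R|² dx = 0.029019.
⟨x⟩ = 0.73171 and ⟨x²⟩ = 0.71386.
(Δx)² = 0.71386 − (0.73171)² = 0.17847.

0.178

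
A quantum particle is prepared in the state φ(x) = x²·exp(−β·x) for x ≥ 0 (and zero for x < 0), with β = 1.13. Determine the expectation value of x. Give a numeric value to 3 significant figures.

2.21

⟨x⟩ = ∫ x·|φ|² dx / ∫|φ|² dx (integrals over the domain).
Every integrand reduces to terms xʲ·e^(−2βx) on [0, ∞); use ∫₀^∞ xʲ·e^(−2βx) dx = j!/(2β)^(j+1).
State is unnormalized: ∫|φ|² dx = 0.40707, and ∫φ*·x·φ dx = 0.90060, so ⟨x⟩ = 0.90060 / 0.40707.
⟨x⟩ = 2.2124.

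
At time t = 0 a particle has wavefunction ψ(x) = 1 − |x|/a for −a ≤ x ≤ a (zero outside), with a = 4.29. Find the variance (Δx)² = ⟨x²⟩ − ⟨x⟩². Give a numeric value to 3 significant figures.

1.84

Compute ⟨x⟩ and ⟨x²⟩ separately, then (Δx)² = ⟨x²⟩ − ⟨x⟩².
ψ is even, so ∫ over [−a, a] = 2∫₀ᵃ with ψ = 1 − x/a there: ∫₀ᵃ (1 − x/a)² dx = a/3, ∫₀ᵃ x²(1 − x/a)² dx = a³/30, ∫₀ᵃ x⁴(1 − x/a)² dx = a⁵/105.
Normalization: ∫|ψ|² dx = 2.8600.
⟨x⟩ = 0.0000 and ⟨x²⟩ = 1.8404.
(Δx)² = 1.8404 − (0.0000)² = 1.8404.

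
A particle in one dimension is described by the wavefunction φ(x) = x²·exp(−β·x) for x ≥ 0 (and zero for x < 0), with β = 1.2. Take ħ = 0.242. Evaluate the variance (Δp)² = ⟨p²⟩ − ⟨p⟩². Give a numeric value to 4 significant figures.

Compute ⟨p⟩ and ⟨p²⟩ separately; (Δp)² = ⟨p²⟩ − ⟨p⟩².
Differentiate x²·exp(−β·x) with the product rule; every integrand then reduces to terms xʲ·e^(−2βx) on [0, ∞), with ∫₀^∞ xʲ·e^(−2βx) dx = j!/(2β)^(j+1).
Normalization: ∫|φ|² dx = 0.30141.
⟨p⟩ = 0.0000 and ⟨p²⟩ = 0.028111.
(Δp)² = 0.028111 − (0.0000)² = 0.028111.

0.02811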